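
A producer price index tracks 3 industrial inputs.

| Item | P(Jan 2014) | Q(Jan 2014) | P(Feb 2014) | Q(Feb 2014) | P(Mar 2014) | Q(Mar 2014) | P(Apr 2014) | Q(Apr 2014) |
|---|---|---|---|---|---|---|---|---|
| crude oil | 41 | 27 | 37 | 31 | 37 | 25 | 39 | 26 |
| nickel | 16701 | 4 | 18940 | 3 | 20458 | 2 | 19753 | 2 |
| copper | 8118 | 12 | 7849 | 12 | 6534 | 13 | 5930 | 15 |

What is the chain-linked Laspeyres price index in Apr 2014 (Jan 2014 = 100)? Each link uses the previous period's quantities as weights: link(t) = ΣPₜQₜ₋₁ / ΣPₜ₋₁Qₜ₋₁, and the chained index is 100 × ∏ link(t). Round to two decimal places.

Link Jan 2014→Feb 2014:
ΣP(Feb 2014)Q(Jan 2014) = 37×27 + 18940×4 + 7849×12 = 999 + 75760 + 94188 = 170947
ΣP(Jan 2014)Q(Jan 2014) = 41×27 + 16701×4 + 8118×12 = 1107 + 66804 + 97416 = 165327
link = 170947/165327 = 1.033993
Link Feb 2014→Mar 2014:
ΣP(Mar 2014)Q(Feb 2014) = 37×31 + 20458×3 + 6534×12 = 1147 + 61374 + 78408 = 140929
ΣP(Feb 2014)Q(Feb 2014) = 37×31 + 18940×3 + 7849×12 = 1147 + 56820 + 94188 = 152155
link = 140929/152155 = 0.926220
Link Mar 2014→Apr 2014:
ΣP(Apr 2014)Q(Mar 2014) = 39×25 + 19753×2 + 5930×13 = 975 + 39506 + 77090 = 117571
ΣP(Mar 2014)Q(Mar 2014) = 37×25 + 20458×2 + 6534×13 = 925 + 40916 + 84942 = 126783
link = 117571/126783 = 0.927340
Chained index = 100 × 1.033993 × 0.926220 × 0.927340 = 88.8119

88.81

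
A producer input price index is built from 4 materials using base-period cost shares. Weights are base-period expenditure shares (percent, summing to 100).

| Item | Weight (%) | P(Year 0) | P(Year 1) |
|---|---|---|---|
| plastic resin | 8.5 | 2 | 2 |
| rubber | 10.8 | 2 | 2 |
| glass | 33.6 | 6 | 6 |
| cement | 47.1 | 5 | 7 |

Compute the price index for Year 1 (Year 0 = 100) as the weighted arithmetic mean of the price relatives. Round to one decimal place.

plastic resin: 8.5 × (2/2) = 8.5 × 1.000000 = 8.5000
rubber: 10.8 × (2/2) = 10.8 × 1.000000 = 10.8000
glass: 33.6 × (6/6) = 33.6 × 1.000000 = 33.6000
cement: 47.1 × (7/5) = 47.1 × 1.400000 = 65.9400
Index = Σ wᵢ·(p₁ᵢ/p₀ᵢ) = 8.5000 + 10.8000 + 33.6000 + 65.9400 = 118.8400

118.8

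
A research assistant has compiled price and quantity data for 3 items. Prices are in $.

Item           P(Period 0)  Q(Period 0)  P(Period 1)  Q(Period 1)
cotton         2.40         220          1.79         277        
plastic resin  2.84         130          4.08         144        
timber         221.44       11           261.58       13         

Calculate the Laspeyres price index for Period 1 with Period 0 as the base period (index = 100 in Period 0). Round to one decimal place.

114.1

Laspeyres price index uses base-period quantities as weights.
ΣP(Period 1)·Q(Period 0) = 1.79×220 + 4.08×130 + 261.58×11 = 393.8 + 530.4 + 2877.38 = 3801.58
ΣP(Period 0)·Q(Period 0) = 2.40×220 + 2.84×130 + 221.44×11 = 528 + 369.2 + 2435.84 = 3333.04
Index = 3801.58 / 3333.04 × 100 = 114.0574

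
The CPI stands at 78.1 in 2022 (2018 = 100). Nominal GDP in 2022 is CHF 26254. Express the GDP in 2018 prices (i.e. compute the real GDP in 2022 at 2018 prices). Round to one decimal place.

Real = Nominal ÷ (Index/100) = 26254 ÷ (78.1/100)
     = 26254 ÷ 0.781 = 33615.8771

33615.9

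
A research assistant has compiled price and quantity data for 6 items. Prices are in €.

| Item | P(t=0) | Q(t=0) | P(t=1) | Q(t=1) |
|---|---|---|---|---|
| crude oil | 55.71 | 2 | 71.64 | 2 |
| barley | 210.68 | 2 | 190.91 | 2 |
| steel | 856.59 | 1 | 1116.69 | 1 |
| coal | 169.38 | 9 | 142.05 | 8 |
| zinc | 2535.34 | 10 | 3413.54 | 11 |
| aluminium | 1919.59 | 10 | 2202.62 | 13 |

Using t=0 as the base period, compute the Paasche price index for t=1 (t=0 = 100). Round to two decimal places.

Paasche price index uses current-period quantities as weights.
ΣP(t=1)·Q(t=1) = 71.64×2 + 190.91×2 + 1116.69×1 + 142.05×8 + 3413.54×11 + 2202.62×13 = 143.28 + 381.82 + 1116.69 + 1136.4 + 37548.94 + 28634.06 = 68961.19
ΣP(t=0)·Q(t=1) = 55.71×2 + 210.68×2 + 856.59×1 + 169.38×8 + 2535.34×11 + 1919.59×13 = 111.42 + 421.36 + 856.59 + 1355.04 + 27888.74 + 24954.67 = 55587.82
Index = 68961.19 / 55587.82 × 100 = 124.0581

124.06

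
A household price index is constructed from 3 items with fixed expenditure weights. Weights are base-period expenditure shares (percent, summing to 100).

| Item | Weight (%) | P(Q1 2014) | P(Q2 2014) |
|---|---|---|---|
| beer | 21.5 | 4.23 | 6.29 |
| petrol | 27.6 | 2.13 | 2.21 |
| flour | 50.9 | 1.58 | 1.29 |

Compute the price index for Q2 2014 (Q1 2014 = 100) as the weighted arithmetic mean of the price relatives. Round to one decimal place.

beer: 21.5 × (6.29/4.23) = 21.5 × 1.486998 = 31.9704
petrol: 27.6 × (2.21/2.13) = 27.6 × 1.037559 = 28.6366
flour: 50.9 × (1.29/1.58) = 50.9 × 0.816456 = 41.5576
Index = Σ wᵢ·(p₁ᵢ/p₀ᵢ) = 31.9704 + 28.6366 + 41.5576 = 102.1647

102.2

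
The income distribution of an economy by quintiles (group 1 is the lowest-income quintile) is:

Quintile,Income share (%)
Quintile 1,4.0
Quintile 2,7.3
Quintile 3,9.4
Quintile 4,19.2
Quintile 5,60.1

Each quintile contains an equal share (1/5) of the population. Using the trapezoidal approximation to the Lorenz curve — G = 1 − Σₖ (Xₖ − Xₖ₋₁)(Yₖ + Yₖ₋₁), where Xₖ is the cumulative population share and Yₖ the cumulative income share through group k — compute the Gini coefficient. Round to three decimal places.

Cumulative income shares Yₖ: 0.0400, 0.1130, 0.2070, 0.3990, 1.0000
Σ (Xₖ−Xₖ₋₁)(Yₖ+Yₖ₋₁) = (1/5)(0.0400+0.0000) + (1/5)(0.1130+0.0400) + (1/5)(0.2070+0.1130) + (1/5)(0.3990+0.2070) + (1/5)(1.0000+0.3990)
  = 0.0080 + 0.0306 + 0.0640 + 0.1212 + 0.2798 = 0.5036
G = 1 − 0.5036 = 0.4964

0.496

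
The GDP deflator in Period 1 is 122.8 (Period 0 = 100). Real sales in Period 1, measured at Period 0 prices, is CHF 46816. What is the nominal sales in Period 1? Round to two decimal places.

57490.05

Nominal = Real × (Index/100) = 46816 × (122.8/100)
        = 46816 × 1.228 = 57490.0480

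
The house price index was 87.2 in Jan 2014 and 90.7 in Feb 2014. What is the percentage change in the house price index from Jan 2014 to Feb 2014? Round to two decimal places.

Change = (90.7 − 87.2) / 87.2 × 100
       = 3.5 / 87.2 × 100 = 4.0138%

4.01%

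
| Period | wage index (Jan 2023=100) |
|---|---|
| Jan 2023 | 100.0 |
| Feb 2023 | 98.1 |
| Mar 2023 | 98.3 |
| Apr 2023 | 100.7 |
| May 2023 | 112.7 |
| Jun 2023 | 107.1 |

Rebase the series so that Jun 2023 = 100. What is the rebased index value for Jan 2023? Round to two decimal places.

93.37

Rebased(Jan 2023) = 100.0 / 107.1 × 100 = 93.3707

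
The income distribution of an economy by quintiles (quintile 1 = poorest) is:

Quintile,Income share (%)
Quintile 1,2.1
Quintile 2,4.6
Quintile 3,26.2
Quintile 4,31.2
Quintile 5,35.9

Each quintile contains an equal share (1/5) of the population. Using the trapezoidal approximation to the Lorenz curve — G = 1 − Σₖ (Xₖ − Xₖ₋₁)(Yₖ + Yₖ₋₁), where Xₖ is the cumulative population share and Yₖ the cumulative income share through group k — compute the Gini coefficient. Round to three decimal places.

Cumulative income shares Yₖ: 0.0210, 0.0670, 0.3290, 0.6410, 1.0000
Σ (Xₖ−Xₖ₋₁)(Yₖ+Yₖ₋₁) = (1/5)(0.0210+0.0000) + (1/5)(0.0670+0.0210) + (1/5)(0.3290+0.0670) + (1/5)(0.6410+0.3290) + (1/5)(1.0000+0.6410)
  = 0.0042 + 0.0176 + 0.0792 + 0.1940 + 0.3282 = 0.6232
G = 1 − 0.6232 = 0.3768

0.377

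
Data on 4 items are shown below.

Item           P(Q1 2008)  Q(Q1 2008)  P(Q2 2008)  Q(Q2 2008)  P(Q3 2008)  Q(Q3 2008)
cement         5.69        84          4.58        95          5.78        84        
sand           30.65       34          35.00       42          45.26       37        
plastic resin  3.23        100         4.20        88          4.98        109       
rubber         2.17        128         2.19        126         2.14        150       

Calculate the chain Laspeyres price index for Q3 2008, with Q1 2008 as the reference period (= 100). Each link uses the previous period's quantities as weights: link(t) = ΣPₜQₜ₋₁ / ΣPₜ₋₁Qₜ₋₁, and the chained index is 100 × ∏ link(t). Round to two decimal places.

132.81

Link Q1 2008→Q2 2008:
ΣP(Q2 2008)Q(Q1 2008) = 4.58×84 + 35.00×34 + 4.20×100 + 2.19×128 = 384.72 + 1190 + 420 + 280.32 = 2275.04
ΣP(Q1 2008)Q(Q1 2008) = 5.69×84 + 30.65×34 + 3.23×100 + 2.17×128 = 477.96 + 1042.1 + 323 + 277.76 = 2120.82
link = 2275.04/2120.82 = 1.072717
Link Q2 2008→Q3 2008:
ΣP(Q3 2008)Q(Q2 2008) = 5.78×95 + 45.26×42 + 4.98×88 + 2.14×126 = 549.1 + 1900.92 + 438.24 + 269.64 = 3157.9
ΣP(Q2 2008)Q(Q2 2008) = 4.58×95 + 35.00×42 + 4.20×88 + 2.19×126 = 435.1 + 1470 + 369.6 + 275.94 = 2550.64
link = 3157.9/2550.64 = 1.238081
Chained index = 100 × 1.072717 × 1.238081 = 132.8111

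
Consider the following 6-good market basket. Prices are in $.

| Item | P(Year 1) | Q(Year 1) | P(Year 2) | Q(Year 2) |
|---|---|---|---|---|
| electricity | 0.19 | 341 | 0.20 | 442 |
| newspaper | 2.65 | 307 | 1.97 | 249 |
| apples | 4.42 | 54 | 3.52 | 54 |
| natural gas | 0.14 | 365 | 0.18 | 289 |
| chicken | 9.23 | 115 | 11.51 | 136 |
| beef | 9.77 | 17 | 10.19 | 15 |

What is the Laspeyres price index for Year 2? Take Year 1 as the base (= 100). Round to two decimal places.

Laspeyres price index uses base-period quantities as weights.
ΣP(Year 2)·Q(Year 1) = 0.20×341 + 1.97×307 + 3.52×54 + 0.18×365 + 11.51×115 + 10.19×17 = 68.2 + 604.79 + 190.08 + 65.7 + 1323.65 + 173.23 = 2425.65
ΣP(Year 1)·Q(Year 1) = 0.19×341 + 2.65×307 + 4.42×54 + 0.14×365 + 9.23×115 + 9.77×17 = 64.79 + 813.55 + 238.68 + 51.1 + 1061.45 + 166.09 = 2395.66
Index = 2425.65 / 2395.66 × 100 = 101.2518

101.25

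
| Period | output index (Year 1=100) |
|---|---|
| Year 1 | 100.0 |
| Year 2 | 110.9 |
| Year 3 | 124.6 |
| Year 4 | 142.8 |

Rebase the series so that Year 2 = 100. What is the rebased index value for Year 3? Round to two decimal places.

Rebased(Year 3) = 124.6 / 110.9 × 100 = 112.3535

112.35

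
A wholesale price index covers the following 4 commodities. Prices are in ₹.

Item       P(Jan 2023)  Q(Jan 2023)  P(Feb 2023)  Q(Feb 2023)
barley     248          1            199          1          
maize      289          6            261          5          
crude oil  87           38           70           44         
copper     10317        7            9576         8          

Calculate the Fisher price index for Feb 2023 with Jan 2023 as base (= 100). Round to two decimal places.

Laspeyres component (base-period weights):
ΣP(Feb 2023)Q(Jan 2023) = 199×1 + 261×6 + 70×38 + 9576×7 = 199 + 1566 + 2660 + 67032 = 71457
ΣP(Jan 2023)Q(Jan 2023) = 248×1 + 289×6 + 87×38 + 10317×7 = 248 + 1734 + 3306 + 72219 = 77507
L = 71457 / 77507 × 100 = 92.1943
Paasche component (current-period weights):
ΣP(Feb 2023)Q(Feb 2023) = 199×1 + 261×5 + 70×44 + 9576×8 = 199 + 1305 + 3080 + 76608 = 81192
ΣP(Jan 2023)Q(Feb 2023) = 248×1 + 289×5 + 87×44 + 10317×8 = 248 + 1445 + 3828 + 82536 = 88057
P = 81192 / 88057 × 100 = 92.2039
Fisher = √(L × P) = √(92.1943 × 92.2039) = 92.1991

92.20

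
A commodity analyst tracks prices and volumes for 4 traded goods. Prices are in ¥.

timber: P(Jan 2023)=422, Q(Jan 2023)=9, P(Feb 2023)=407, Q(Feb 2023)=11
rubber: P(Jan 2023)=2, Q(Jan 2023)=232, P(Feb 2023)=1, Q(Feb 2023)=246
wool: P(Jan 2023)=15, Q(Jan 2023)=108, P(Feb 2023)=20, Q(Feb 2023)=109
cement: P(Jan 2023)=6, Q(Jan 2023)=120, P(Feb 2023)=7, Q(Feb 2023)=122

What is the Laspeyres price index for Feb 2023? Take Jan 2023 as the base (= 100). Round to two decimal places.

Laspeyres price index uses base-period quantities as weights.
ΣP(Feb 2023)·Q(Jan 2023) = 407×9 + 1×232 + 20×108 + 7×120 = 3663 + 232 + 2160 + 840 = 6895
ΣP(Jan 2023)·Q(Jan 2023) = 422×9 + 2×232 + 15×108 + 6×120 = 3798 + 464 + 1620 + 720 = 6602
Index = 6895 / 6602 × 100 = 104.4380

104.44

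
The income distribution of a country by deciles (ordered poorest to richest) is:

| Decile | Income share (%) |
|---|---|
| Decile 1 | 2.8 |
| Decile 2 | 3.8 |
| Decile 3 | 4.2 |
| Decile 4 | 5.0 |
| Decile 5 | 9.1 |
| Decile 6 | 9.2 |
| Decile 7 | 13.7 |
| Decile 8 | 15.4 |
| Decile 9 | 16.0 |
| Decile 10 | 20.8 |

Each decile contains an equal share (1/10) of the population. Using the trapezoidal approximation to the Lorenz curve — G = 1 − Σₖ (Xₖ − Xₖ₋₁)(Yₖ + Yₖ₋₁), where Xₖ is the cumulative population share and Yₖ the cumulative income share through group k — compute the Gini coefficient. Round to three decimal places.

0.330

Cumulative income shares Yₖ: 0.0280, 0.0660, 0.1080, 0.1580, 0.2490, 0.3410, 0.4780, 0.6320, 0.7920, 1.0000
Σ (Xₖ−Xₖ₋₁)(Yₖ+Yₖ₋₁) = (1/10)(0.0280+0.0000) + (1/10)(0.0660+0.0280) + (1/10)(0.1080+0.0660) + (1/10)(0.1580+0.1080) + (1/10)(0.2490+0.1580) + (1/10)(0.3410+0.2490) + (1/10)(0.4780+0.3410) + (1/10)(0.6320+0.4780) + (1/10)(0.7920+0.6320) + (1/10)(1.0000+0.7920)
  = 0.0028 + 0.0094 + 0.0174 + 0.0266 + 0.0407 + 0.0590 + 0.0819 + 0.1110 + 0.1424 + 0.1792 = 0.6704
G = 1 − 0.6704 = 0.3296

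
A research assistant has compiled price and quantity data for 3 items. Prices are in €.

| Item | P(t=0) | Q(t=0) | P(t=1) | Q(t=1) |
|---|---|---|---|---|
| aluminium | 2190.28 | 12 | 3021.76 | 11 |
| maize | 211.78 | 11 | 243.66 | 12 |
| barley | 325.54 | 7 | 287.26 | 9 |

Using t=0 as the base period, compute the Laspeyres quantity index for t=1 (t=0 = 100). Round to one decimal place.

95.7

Laspeyres quantity index uses base-period prices as weights.
ΣP(t=0)·Q(t=1) = 2190.28×11 + 211.78×12 + 325.54×9 = 24093.08 + 2541.36 + 2929.86 = 29564.3
ΣP(t=0)·Q(t=0) = 2190.28×12 + 211.78×11 + 325.54×7 = 26283.36 + 2329.58 + 2278.78 = 30891.72
Index = 29564.3 / 30891.72 × 100 = 95.7030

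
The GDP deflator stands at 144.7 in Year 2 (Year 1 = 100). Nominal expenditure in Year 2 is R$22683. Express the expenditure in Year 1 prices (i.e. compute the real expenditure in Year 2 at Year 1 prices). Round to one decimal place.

15675.9

Real = Nominal ÷ (Index/100) = 22683 ÷ (144.7/100)
     = 22683 ÷ 1.447 = 15675.8811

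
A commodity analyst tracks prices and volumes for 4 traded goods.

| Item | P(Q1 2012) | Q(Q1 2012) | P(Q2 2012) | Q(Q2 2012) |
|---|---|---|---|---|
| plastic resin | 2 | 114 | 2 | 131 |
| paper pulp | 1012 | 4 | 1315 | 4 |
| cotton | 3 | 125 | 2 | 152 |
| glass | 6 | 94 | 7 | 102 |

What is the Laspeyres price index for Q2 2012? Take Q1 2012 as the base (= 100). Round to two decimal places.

Laspeyres price index uses base-period quantities as weights.
ΣP(Q2 2012)·Q(Q1 2012) = 2×114 + 1315×4 + 2×125 + 7×94 = 228 + 5260 + 250 + 658 = 6396
ΣP(Q1 2012)·Q(Q1 2012) = 2×114 + 1012×4 + 3×125 + 6×94 = 228 + 4048 + 375 + 564 = 5215
Index = 6396 / 5215 × 100 = 122.6462

122.65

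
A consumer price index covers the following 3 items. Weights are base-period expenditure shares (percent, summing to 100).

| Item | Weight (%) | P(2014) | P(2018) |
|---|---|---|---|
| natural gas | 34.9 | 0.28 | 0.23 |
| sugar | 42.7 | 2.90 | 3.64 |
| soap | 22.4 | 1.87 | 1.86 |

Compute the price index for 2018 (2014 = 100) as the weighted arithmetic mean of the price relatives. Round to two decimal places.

104.54

natural gas: 34.9 × (0.23/0.28) = 34.9 × 0.821429 = 28.6679
sugar: 42.7 × (3.64/2.90) = 42.7 × 1.255172 = 53.5959
soap: 22.4 × (1.86/1.87) = 22.4 × 0.994652 = 22.2802
Index = Σ wᵢ·(p₁ᵢ/p₀ᵢ) = 28.6679 + 53.5959 + 22.2802 = 104.5439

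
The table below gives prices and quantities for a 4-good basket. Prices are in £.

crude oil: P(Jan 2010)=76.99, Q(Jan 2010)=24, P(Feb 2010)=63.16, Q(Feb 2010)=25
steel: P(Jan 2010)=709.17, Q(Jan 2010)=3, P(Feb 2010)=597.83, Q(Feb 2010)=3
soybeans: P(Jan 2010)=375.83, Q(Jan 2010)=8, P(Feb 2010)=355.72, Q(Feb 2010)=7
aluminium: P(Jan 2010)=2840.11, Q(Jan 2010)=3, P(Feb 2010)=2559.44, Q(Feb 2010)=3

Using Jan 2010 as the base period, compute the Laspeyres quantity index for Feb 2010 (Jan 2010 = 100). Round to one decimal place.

Laspeyres quantity index uses base-period prices as weights.
ΣP(Jan 2010)·Q(Feb 2010) = 76.99×25 + 709.17×3 + 375.83×7 + 2840.11×3 = 1924.75 + 2127.51 + 2630.81 + 8520.33 = 15203.4
ΣP(Jan 2010)·Q(Jan 2010) = 76.99×24 + 709.17×3 + 375.83×8 + 2840.11×3 = 1847.76 + 2127.51 + 3006.64 + 8520.33 = 15502.24
Index = 15203.4 / 15502.24 × 100 = 98.0723

98.1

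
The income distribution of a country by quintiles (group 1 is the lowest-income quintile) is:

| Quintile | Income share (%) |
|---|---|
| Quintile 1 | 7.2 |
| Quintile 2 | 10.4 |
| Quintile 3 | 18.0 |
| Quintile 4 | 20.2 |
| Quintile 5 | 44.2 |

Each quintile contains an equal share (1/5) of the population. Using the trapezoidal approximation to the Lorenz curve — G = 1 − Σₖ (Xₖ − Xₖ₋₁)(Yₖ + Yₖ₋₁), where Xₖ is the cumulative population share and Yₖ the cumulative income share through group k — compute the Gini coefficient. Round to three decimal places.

Cumulative income shares Yₖ: 0.0720, 0.1760, 0.3560, 0.5580, 1.0000
Σ (Xₖ−Xₖ₋₁)(Yₖ+Yₖ₋₁) = (1/5)(0.0720+0.0000) + (1/5)(0.1760+0.0720) + (1/5)(0.3560+0.1760) + (1/5)(0.5580+0.3560) + (1/5)(1.0000+0.5580)
  = 0.0144 + 0.0496 + 0.1064 + 0.1828 + 0.3116 = 0.6648
G = 1 − 0.6648 = 0.3352

0.335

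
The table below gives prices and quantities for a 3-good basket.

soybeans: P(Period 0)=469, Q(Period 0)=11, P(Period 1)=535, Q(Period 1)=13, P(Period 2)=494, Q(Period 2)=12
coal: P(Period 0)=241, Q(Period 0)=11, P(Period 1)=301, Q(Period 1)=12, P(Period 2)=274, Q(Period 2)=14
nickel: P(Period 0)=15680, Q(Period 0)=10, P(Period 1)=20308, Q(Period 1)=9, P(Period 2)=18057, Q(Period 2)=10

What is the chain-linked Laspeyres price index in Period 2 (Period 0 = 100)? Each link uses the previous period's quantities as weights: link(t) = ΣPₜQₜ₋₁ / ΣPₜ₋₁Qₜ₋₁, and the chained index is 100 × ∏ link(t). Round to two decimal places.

Link Period 0→Period 1:
ΣP(Period 1)Q(Period 0) = 535×11 + 301×11 + 20308×10 = 5885 + 3311 + 203080 = 212276
ΣP(Period 0)Q(Period 0) = 469×11 + 241×11 + 15680×10 = 5159 + 2651 + 156800 = 164610
link = 212276/164610 = 1.289569
Link Period 1→Period 2:
ΣP(Period 2)Q(Period 1) = 494×13 + 274×12 + 18057×9 = 6422 + 3288 + 162513 = 172223
ΣP(Period 1)Q(Period 1) = 535×13 + 301×12 + 20308×9 = 6955 + 3612 + 182772 = 193339
link = 172223/193339 = 0.890783
Chained index = 100 × 1.289569 × 0.890783 = 114.8726

114.87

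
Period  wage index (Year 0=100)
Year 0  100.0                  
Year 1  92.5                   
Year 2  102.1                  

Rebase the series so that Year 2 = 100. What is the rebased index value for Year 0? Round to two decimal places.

Rebased(Year 0) = 100.0 / 102.1 × 100 = 97.9432

97.94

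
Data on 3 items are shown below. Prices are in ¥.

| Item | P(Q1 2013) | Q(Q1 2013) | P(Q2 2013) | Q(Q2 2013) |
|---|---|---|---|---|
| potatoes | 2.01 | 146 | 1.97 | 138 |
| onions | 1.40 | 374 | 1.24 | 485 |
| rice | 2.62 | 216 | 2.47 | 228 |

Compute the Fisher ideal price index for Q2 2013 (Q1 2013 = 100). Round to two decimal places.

92.68

Laspeyres component (base-period weights):
ΣP(Q2 2013)Q(Q1 2013) = 1.97×146 + 1.24×374 + 2.47×216 = 287.62 + 463.76 + 533.52 = 1284.9
ΣP(Q1 2013)Q(Q1 2013) = 2.01×146 + 1.40×374 + 2.62×216 = 293.46 + 523.6 + 565.92 = 1382.98
L = 1284.9 / 1382.98 × 100 = 92.9081
Paasche component (current-period weights):
ΣP(Q2 2013)Q(Q2 2013) = 1.97×138 + 1.24×485 + 2.47×228 = 271.86 + 601.4 + 563.16 = 1436.42
ΣP(Q1 2013)Q(Q2 2013) = 2.01×138 + 1.40×485 + 2.62×228 = 277.38 + 679 + 597.36 = 1553.74
P = 1436.42 / 1553.74 × 100 = 92.4492
Fisher = √(L × P) = √(92.9081 × 92.4492) = 92.6783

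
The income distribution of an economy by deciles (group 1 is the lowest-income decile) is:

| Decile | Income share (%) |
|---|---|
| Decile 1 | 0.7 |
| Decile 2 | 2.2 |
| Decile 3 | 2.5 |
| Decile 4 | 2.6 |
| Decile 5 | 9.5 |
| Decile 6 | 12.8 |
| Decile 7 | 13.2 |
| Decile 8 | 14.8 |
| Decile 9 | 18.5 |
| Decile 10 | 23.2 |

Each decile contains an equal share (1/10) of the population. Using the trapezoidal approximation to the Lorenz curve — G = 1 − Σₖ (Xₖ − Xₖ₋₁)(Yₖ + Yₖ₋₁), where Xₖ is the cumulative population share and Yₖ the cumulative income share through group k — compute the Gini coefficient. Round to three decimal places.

0.413

Cumulative income shares Yₖ: 0.0070, 0.0290, 0.0540, 0.0800, 0.1750, 0.3030, 0.4350, 0.5830, 0.7680, 1.0000
Σ (Xₖ−Xₖ₋₁)(Yₖ+Yₖ₋₁) = (1/10)(0.0070+0.0000) + (1/10)(0.0290+0.0070) + (1/10)(0.0540+0.0290) + (1/10)(0.0800+0.0540) + (1/10)(0.1750+0.0800) + (1/10)(0.3030+0.1750) + (1/10)(0.4350+0.3030) + (1/10)(0.5830+0.4350) + (1/10)(0.7680+0.5830) + (1/10)(1.0000+0.7680)
  = 0.0007 + 0.0036 + 0.0083 + 0.0134 + 0.0255 + 0.0478 + 0.0738 + 0.1018 + 0.1351 + 0.1768 = 0.5868
G = 1 − 0.5868 = 0.4132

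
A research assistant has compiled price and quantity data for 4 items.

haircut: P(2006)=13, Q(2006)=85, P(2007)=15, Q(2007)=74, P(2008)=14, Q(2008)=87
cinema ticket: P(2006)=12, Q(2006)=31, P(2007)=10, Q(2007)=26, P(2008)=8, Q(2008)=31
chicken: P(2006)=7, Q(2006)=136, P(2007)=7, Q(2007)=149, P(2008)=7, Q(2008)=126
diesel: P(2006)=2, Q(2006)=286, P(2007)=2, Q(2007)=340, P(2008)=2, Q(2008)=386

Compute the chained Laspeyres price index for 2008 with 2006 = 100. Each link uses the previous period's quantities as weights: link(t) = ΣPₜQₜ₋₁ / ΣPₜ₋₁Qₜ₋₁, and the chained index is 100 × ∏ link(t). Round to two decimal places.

99.38

Link 2006→2007:
ΣP(2007)Q(2006) = 15×85 + 10×31 + 7×136 + 2×286 = 1275 + 310 + 952 + 572 = 3109
ΣP(2006)Q(2006) = 13×85 + 12×31 + 7×136 + 2×286 = 1105 + 372 + 952 + 572 = 3001
link = 3109/3001 = 1.035988
Link 2007→2008:
ΣP(2008)Q(2007) = 14×74 + 8×26 + 7×149 + 2×340 = 1036 + 208 + 1043 + 680 = 2967
ΣP(2007)Q(2007) = 15×74 + 10×26 + 7×149 + 2×340 = 1110 + 260 + 1043 + 680 = 3093
link = 2967/3093 = 0.959263
Chained index = 100 × 1.035988 × 0.959263 = 99.3785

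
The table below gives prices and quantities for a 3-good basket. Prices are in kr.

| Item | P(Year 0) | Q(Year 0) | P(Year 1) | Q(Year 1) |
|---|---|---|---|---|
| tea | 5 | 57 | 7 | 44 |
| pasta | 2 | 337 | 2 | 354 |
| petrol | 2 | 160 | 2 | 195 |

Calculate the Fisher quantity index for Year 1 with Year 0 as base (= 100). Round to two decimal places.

101.99

Laspeyres component (base-period weights):
ΣP(Year 0)Q(Year 1) = 5×44 + 2×354 + 2×195 = 220 + 708 + 390 = 1318
ΣP(Year 0)Q(Year 0) = 5×57 + 2×337 + 2×160 = 285 + 674 + 320 = 1279
L = 1318 / 1279 × 100 = 103.0493
Paasche component (current-period weights):
ΣP(Year 1)Q(Year 1) = 7×44 + 2×354 + 2×195 = 308 + 708 + 390 = 1406
ΣP(Year 1)Q(Year 0) = 7×57 + 2×337 + 2×160 = 399 + 674 + 320 = 1393
P = 1406 / 1393 × 100 = 100.9332
Fisher = √(L × P) = √(103.0493 × 100.9332) = 101.9858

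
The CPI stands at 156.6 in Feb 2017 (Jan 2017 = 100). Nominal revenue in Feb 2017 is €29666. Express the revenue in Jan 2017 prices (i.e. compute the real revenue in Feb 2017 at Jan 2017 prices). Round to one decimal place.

Real = Nominal ÷ (Index/100) = 29666 ÷ (156.6/100)
     = 29666 ÷ 1.566 = 18943.8059

18943.8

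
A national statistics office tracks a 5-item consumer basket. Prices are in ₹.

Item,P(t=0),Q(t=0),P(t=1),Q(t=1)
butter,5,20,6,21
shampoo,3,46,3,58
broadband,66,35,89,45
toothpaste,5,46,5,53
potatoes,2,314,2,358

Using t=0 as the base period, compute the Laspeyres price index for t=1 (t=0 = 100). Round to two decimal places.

Laspeyres price index uses base-period quantities as weights.
ΣP(t=1)·Q(t=0) = 6×20 + 3×46 + 89×35 + 5×46 + 2×314 = 120 + 138 + 3115 + 230 + 628 = 4231
ΣP(t=0)·Q(t=0) = 5×20 + 3×46 + 66×35 + 5×46 + 2×314 = 100 + 138 + 2310 + 230 + 628 = 3406
Index = 4231 / 3406 × 100 = 124.2220

124.22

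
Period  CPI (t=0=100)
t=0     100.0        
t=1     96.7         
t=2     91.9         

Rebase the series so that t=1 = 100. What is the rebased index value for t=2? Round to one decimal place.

Rebased(t=2) = 91.9 / 96.7 × 100 = 95.0362

95.0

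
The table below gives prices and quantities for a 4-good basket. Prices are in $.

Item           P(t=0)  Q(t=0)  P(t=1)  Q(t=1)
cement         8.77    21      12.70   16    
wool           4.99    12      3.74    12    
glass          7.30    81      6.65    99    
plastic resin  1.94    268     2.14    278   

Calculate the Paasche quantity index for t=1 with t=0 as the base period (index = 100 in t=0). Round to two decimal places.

105.45

Paasche quantity index uses current-period prices as weights.
ΣP(t=1)·Q(t=1) = 12.70×16 + 3.74×12 + 6.65×99 + 2.14×278 = 203.2 + 44.88 + 658.35 + 594.92 = 1501.35
ΣP(t=1)·Q(t=0) = 12.70×21 + 3.74×12 + 6.65×81 + 2.14×268 = 266.7 + 44.88 + 538.65 + 573.52 = 1423.75
Index = 1501.35 / 1423.75 × 100 = 105.4504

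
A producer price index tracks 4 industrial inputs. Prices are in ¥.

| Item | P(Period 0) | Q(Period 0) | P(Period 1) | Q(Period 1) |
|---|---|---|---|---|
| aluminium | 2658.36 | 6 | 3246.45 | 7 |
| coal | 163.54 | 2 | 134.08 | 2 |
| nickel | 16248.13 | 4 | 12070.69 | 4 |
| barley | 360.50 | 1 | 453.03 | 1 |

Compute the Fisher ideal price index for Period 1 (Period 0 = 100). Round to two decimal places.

Laspeyres component (base-period weights):
ΣP(Period 1)Q(Period 0) = 3246.45×6 + 134.08×2 + 12070.69×4 + 453.03×1 = 19478.7 + 268.16 + 48282.76 + 453.03 = 68482.65
ΣP(Period 0)Q(Period 0) = 2658.36×6 + 163.54×2 + 16248.13×4 + 360.50×1 = 15950.16 + 327.08 + 64992.52 + 360.5 = 81630.26
L = 68482.65 / 81630.26 × 100 = 83.8937
Paasche component (current-period weights):
ΣP(Period 1)Q(Period 1) = 3246.45×7 + 134.08×2 + 12070.69×4 + 453.03×1 = 22725.15 + 268.16 + 48282.76 + 453.03 = 71729.1
ΣP(Period 0)Q(Period 1) = 2658.36×7 + 163.54×2 + 16248.13×4 + 360.50×1 = 18608.52 + 327.08 + 64992.52 + 360.5 = 84288.62
P = 71729.1 / 84288.62 × 100 = 85.0994
Fisher = √(L × P) = √(83.8937 × 85.0994) = 84.4944

84.49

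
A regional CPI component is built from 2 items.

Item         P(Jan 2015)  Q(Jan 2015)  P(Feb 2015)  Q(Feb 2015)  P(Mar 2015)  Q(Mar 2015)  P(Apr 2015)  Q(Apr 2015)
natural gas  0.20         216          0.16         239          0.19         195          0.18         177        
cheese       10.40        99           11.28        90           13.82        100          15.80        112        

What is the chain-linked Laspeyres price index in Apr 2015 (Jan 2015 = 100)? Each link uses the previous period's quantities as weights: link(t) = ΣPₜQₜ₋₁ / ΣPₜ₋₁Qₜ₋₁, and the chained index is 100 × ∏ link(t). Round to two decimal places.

149.48

Link Jan 2015→Feb 2015:
ΣP(Feb 2015)Q(Jan 2015) = 0.16×216 + 11.28×99 = 34.56 + 1116.72 = 1151.28
ΣP(Jan 2015)Q(Jan 2015) = 0.20×216 + 10.40×99 = 43.2 + 1029.6 = 1072.8
link = 1151.28/1072.8 = 1.073154
Link Feb 2015→Mar 2015:
ΣP(Mar 2015)Q(Feb 2015) = 0.19×239 + 13.82×90 = 45.41 + 1243.8 = 1289.21
ΣP(Feb 2015)Q(Feb 2015) = 0.16×239 + 11.28×90 = 38.24 + 1015.2 = 1053.44
link = 1289.21/1053.44 = 1.223810
Link Mar 2015→Apr 2015:
ΣP(Apr 2015)Q(Mar 2015) = 0.18×195 + 15.80×100 = 35.1 + 1580 = 1615.1
ΣP(Mar 2015)Q(Mar 2015) = 0.19×195 + 13.82×100 = 37.05 + 1382 = 1419.05
link = 1615.1/1419.05 = 1.138156
Chained index = 100 × 1.073154 × 1.223810 × 1.138156 = 149.4782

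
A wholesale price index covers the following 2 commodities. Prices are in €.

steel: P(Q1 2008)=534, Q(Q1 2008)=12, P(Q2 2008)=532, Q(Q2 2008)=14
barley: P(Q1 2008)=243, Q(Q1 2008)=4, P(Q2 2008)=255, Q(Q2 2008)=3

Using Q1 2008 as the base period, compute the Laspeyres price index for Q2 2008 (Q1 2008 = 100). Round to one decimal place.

Laspeyres price index uses base-period quantities as weights.
ΣP(Q2 2008)·Q(Q1 2008) = 532×12 + 255×4 = 6384 + 1020 = 7404
ΣP(Q1 2008)·Q(Q1 2008) = 534×12 + 243×4 = 6408 + 972 = 7380
Index = 7404 / 7380 × 100 = 100.3252

100.3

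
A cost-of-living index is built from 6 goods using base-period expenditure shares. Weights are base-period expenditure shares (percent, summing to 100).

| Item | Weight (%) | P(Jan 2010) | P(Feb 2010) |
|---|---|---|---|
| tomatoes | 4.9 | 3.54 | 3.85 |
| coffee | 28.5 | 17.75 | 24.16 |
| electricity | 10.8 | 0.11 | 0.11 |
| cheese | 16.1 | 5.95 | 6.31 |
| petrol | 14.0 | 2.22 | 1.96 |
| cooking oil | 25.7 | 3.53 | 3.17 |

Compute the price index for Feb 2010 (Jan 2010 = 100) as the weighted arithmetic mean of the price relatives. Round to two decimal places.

107.43

tomatoes: 4.9 × (3.85/3.54) = 4.9 × 1.087571 = 5.3291
coffee: 28.5 × (24.16/17.75) = 28.5 × 1.361127 = 38.7921
electricity: 10.8 × (0.11/0.11) = 10.8 × 1.000000 = 10.8000
cheese: 16.1 × (6.31/5.95) = 16.1 × 1.060504 = 17.0741
petrol: 14.0 × (1.96/2.22) = 14.0 × 0.882883 = 12.3604
cooking oil: 25.7 × (3.17/3.53) = 25.7 × 0.898017 = 23.0790
Index = Σ wᵢ·(p₁ᵢ/p₀ᵢ) = 5.3291 + 38.7921 + 10.8000 + 17.0741 + 12.3604 + 23.0790 = 107.4347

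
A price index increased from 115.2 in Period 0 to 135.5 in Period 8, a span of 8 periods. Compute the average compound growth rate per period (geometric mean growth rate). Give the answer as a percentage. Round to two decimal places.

Growth factor = (135.5/115.2)^(1/8) = (1.176215)^(1/8) = 1.020495
Growth rate = 1.020495 − 1 = 0.020495 = 2.0495%

2.05%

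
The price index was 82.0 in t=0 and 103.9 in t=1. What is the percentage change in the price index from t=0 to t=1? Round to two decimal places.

26.71%

Change = (103.9 − 82.0) / 82.0 × 100
       = 21.9 / 82.0 × 100 = 26.7073%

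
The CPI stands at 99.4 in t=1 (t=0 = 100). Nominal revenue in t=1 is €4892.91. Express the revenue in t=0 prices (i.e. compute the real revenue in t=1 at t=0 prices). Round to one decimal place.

4922.4

Real = Nominal ÷ (Index/100) = 4892.91 ÷ (99.4/100)
     = 4892.91 ÷ 0.994 = 4922.4447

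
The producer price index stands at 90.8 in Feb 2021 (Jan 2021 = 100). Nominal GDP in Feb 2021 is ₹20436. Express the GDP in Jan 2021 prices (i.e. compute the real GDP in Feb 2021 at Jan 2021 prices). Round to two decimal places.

22506.61

Real = Nominal ÷ (Index/100) = 20436 ÷ (90.8/100)
     = 20436 ÷ 0.908 = 22506.6079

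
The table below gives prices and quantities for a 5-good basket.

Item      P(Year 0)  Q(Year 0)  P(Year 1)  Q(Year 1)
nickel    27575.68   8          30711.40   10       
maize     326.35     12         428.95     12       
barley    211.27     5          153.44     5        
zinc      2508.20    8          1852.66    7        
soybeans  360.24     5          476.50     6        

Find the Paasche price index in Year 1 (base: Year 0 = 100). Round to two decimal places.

Paasche price index uses current-period quantities as weights.
ΣP(Year 1)·Q(Year 1) = 30711.40×10 + 428.95×12 + 153.44×5 + 1852.66×7 + 476.50×6 = 307114 + 5147.4 + 767.2 + 12968.62 + 2859 = 328856.22
ΣP(Year 0)·Q(Year 1) = 27575.68×10 + 326.35×12 + 211.27×5 + 2508.20×7 + 360.24×6 = 275756.8 + 3916.2 + 1056.35 + 17557.4 + 2161.44 = 300448.19
Index = 328856.22 / 300448.19 × 100 = 109.4552

109.46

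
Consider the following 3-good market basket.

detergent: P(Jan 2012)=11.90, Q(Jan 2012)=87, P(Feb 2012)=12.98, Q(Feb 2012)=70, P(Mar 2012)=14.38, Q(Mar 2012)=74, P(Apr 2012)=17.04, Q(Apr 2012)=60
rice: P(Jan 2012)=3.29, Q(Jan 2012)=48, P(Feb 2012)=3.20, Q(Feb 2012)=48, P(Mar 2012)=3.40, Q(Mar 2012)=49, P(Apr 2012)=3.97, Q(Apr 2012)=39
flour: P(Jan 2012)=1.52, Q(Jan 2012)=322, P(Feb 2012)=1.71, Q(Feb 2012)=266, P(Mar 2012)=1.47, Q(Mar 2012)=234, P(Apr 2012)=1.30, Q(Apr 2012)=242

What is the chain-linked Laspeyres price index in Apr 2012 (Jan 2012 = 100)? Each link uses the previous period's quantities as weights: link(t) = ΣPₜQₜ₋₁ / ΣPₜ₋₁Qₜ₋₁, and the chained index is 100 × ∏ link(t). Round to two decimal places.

Link Jan 2012→Feb 2012:
ΣP(Feb 2012)Q(Jan 2012) = 12.98×87 + 3.20×48 + 1.71×322 = 1129.26 + 153.6 + 550.62 = 1833.48
ΣP(Jan 2012)Q(Jan 2012) = 11.90×87 + 3.29×48 + 1.52×322 = 1035.3 + 157.92 + 489.44 = 1682.66
link = 1833.48/1682.66 = 1.089632
Link Feb 2012→Mar 2012:
ΣP(Mar 2012)Q(Feb 2012) = 14.38×70 + 3.40×48 + 1.47×266 = 1006.6 + 163.2 + 391.02 = 1560.82
ΣP(Feb 2012)Q(Feb 2012) = 12.98×70 + 3.20×48 + 1.71×266 = 908.6 + 153.6 + 454.86 = 1517.06
link = 1560.82/1517.06 = 1.028845
Link Mar 2012→Apr 2012:
ΣP(Apr 2012)Q(Mar 2012) = 17.04×74 + 3.97×49 + 1.30×234 = 1260.96 + 194.53 + 304.2 = 1759.69
ΣP(Mar 2012)Q(Mar 2012) = 14.38×74 + 3.40×49 + 1.47×234 = 1064.12 + 166.6 + 343.98 = 1574.7
link = 1759.69/1574.7 = 1.117476
Chained index = 100 × 1.089632 × 1.028845 × 1.117476 = 125.2761

125.28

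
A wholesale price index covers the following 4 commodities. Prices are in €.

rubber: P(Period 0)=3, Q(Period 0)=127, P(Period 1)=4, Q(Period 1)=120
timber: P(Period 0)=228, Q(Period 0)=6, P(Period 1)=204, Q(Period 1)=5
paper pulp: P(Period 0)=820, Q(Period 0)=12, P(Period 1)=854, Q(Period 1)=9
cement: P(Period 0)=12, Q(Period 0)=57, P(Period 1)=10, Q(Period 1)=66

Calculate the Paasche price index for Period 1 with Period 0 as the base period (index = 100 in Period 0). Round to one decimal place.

101.8

Paasche price index uses current-period quantities as weights.
ΣP(Period 1)·Q(Period 1) = 4×120 + 204×5 + 854×9 + 10×66 = 480 + 1020 + 7686 + 660 = 9846
ΣP(Period 0)·Q(Period 1) = 3×120 + 228×5 + 820×9 + 12×66 = 360 + 1140 + 7380 + 792 = 9672
Index = 9846 / 9672 × 100 = 101.7990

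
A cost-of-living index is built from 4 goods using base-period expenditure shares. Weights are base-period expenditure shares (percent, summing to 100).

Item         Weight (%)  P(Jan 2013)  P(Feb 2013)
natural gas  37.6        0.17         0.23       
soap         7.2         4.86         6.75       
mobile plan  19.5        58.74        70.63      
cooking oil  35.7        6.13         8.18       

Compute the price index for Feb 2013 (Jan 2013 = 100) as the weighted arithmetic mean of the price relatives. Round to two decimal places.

natural gas: 37.6 × (0.23/0.17) = 37.6 × 1.352941 = 50.8706
soap: 7.2 × (6.75/4.86) = 7.2 × 1.388889 = 10.0000
mobile plan: 19.5 × (70.63/58.74) = 19.5 × 1.202417 = 23.4471
cooking oil: 35.7 × (8.18/6.13) = 35.7 × 1.334421 = 47.6388
Index = Σ wᵢ·(p₁ᵢ/p₀ᵢ) = 50.8706 + 10.0000 + 23.4471 + 47.6388 = 131.9566

131.96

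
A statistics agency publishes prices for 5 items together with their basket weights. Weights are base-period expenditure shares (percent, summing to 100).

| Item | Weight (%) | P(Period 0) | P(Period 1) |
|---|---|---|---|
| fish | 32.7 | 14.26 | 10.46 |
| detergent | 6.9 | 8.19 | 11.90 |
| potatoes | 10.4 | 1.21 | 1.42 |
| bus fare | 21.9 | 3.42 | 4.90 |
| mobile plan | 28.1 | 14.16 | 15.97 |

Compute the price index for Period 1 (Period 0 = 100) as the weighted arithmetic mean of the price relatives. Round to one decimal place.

109.3

fish: 32.7 × (10.46/14.26) = 32.7 × 0.733520 = 23.9861
detergent: 6.9 × (11.90/8.19) = 6.9 × 1.452991 = 10.0256
potatoes: 10.4 × (1.42/1.21) = 10.4 × 1.173554 = 12.2050
bus fare: 21.9 × (4.90/3.42) = 21.9 × 1.432749 = 31.3772
mobile plan: 28.1 × (15.97/14.16) = 28.1 × 1.127825 = 31.6919
Index = Σ wᵢ·(p₁ᵢ/p₀ᵢ) = 23.9861 + 10.0256 + 12.2050 + 31.3772 + 31.6919 = 109.2858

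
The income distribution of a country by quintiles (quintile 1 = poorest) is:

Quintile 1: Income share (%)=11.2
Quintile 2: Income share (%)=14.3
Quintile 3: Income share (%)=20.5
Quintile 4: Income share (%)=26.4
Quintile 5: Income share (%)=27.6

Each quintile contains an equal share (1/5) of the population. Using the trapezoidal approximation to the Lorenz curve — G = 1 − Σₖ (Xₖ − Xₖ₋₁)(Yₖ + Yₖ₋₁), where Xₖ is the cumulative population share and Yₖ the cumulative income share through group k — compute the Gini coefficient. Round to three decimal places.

0.180

Cumulative income shares Yₖ: 0.1120, 0.2550, 0.4600, 0.7240, 1.0000
Σ (Xₖ−Xₖ₋₁)(Yₖ+Yₖ₋₁) = (1/5)(0.1120+0.0000) + (1/5)(0.2550+0.1120) + (1/5)(0.4600+0.2550) + (1/5)(0.7240+0.4600) + (1/5)(1.0000+0.7240)
  = 0.0224 + 0.0734 + 0.1430 + 0.2368 + 0.3448 = 0.8204
G = 1 − 0.8204 = 0.1796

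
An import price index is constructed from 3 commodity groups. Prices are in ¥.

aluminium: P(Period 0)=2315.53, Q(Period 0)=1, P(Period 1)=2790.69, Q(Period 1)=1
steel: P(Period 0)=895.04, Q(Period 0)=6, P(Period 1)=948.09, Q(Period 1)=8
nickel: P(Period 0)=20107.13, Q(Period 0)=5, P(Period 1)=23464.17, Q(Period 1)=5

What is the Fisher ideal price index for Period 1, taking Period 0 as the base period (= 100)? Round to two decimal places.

116.16

Laspeyres component (base-period weights):
ΣP(Period 1)Q(Period 0) = 2790.69×1 + 948.09×6 + 23464.17×5 = 2790.69 + 5688.54 + 117320.85 = 125800.08
ΣP(Period 0)Q(Period 0) = 2315.53×1 + 895.04×6 + 20107.13×5 = 2315.53 + 5370.24 + 100535.65 = 108221.42
L = 125800.08 / 108221.42 × 100 = 116.2432
Paasche component (current-period weights):
ΣP(Period 1)Q(Period 1) = 2790.69×1 + 948.09×8 + 23464.17×5 = 2790.69 + 7584.72 + 117320.85 = 127696.26
ΣP(Period 0)Q(Period 1) = 2315.53×1 + 895.04×8 + 20107.13×5 = 2315.53 + 7160.32 + 100535.65 = 110011.5
P = 127696.26 / 110011.5 × 100 = 116.0754
Fisher = √(L × P) = √(116.2432 × 116.0754) = 116.1593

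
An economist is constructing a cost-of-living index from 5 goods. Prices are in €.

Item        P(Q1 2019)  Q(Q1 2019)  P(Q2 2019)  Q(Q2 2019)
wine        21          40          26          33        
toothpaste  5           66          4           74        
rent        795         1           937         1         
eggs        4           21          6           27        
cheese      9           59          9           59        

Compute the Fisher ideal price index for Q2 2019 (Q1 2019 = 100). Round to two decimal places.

111.91

Laspeyres component (base-period weights):
ΣP(Q2 2019)Q(Q1 2019) = 26×40 + 4×66 + 937×1 + 6×21 + 9×59 = 1040 + 264 + 937 + 126 + 531 = 2898
ΣP(Q1 2019)Q(Q1 2019) = 21×40 + 5×66 + 795×1 + 4×21 + 9×59 = 840 + 330 + 795 + 84 + 531 = 2580
L = 2898 / 2580 × 100 = 112.3256
Paasche component (current-period weights):
ΣP(Q2 2019)Q(Q2 2019) = 26×33 + 4×74 + 937×1 + 6×27 + 9×59 = 858 + 296 + 937 + 162 + 531 = 2784
ΣP(Q1 2019)Q(Q2 2019) = 21×33 + 5×74 + 795×1 + 4×27 + 9×59 = 693 + 370 + 795 + 108 + 531 = 2497
P = 2784 / 2497 × 100 = 111.4938
Fisher = √(L × P) = √(112.3256 × 111.4938) = 111.9089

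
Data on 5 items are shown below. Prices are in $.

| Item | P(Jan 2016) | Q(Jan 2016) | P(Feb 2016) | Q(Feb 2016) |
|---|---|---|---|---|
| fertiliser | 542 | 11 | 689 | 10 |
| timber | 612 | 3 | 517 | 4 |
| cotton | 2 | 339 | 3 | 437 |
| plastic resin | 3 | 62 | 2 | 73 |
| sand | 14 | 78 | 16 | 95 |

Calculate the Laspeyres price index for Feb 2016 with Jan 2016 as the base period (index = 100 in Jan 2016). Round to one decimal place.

Laspeyres price index uses base-period quantities as weights.
ΣP(Feb 2016)·Q(Jan 2016) = 689×11 + 517×3 + 3×339 + 2×62 + 16×78 = 7579 + 1551 + 1017 + 124 + 1248 = 11519
ΣP(Jan 2016)·Q(Jan 2016) = 542×11 + 612×3 + 2×339 + 3×62 + 14×78 = 5962 + 1836 + 678 + 186 + 1092 = 9754
Index = 11519 / 9754 × 100 = 118.0951

118.1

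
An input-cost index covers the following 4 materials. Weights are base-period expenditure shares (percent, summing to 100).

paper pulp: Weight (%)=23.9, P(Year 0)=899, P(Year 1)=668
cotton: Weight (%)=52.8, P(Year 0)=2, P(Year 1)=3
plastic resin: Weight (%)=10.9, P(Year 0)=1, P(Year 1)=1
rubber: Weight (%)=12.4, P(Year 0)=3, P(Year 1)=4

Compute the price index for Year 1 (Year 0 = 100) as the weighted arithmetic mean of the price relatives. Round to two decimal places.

124.39

paper pulp: 23.9 × (668/899) = 23.9 × 0.743048 = 17.7588
cotton: 52.8 × (3/2) = 52.8 × 1.500000 = 79.2000
plastic resin: 10.9 × (1/1) = 10.9 × 1.000000 = 10.9000
rubber: 12.4 × (4/3) = 12.4 × 1.333333 = 16.5333
Index = Σ wᵢ·(p₁ᵢ/p₀ᵢ) = 17.7588 + 79.2000 + 10.9000 + 16.5333 = 124.3922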